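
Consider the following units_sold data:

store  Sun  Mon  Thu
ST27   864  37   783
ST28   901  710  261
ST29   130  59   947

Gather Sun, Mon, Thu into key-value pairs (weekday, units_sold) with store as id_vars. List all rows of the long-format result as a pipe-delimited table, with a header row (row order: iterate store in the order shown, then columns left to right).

Each (store, column) pair becomes one row: 3 × 3 = 9 rows.
For example, (ST27, Sun) → units_sold=864.

| store | weekday | units_sold |
| ST27 | Sun | 864 |
| ST27 | Mon | 37 |
| ST27 | Thu | 783 |
| ST28 | Sun | 901 |
| ST28 | Mon | 710 |
| ST28 | Thu | 261 |
| ST29 | Sun | 130 |
| ST29 | Mon | 59 |
| ST29 | Thu | 947 |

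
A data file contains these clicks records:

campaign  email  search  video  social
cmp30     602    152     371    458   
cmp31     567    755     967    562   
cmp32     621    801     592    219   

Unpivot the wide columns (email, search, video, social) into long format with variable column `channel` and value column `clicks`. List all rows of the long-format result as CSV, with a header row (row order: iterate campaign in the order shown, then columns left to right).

campaign,channel,clicks
cmp30,email,602
cmp30,search,152
cmp30,video,371
cmp30,social,458
cmp31,email,567
cmp31,search,755
cmp31,video,967
cmp31,social,562
cmp32,email,621
cmp32,search,801
cmp32,video,592
cmp32,social,219

Each (campaign, column) pair becomes one row: 3 × 4 = 12 rows.
For example, (cmp30, email) → clicks=602.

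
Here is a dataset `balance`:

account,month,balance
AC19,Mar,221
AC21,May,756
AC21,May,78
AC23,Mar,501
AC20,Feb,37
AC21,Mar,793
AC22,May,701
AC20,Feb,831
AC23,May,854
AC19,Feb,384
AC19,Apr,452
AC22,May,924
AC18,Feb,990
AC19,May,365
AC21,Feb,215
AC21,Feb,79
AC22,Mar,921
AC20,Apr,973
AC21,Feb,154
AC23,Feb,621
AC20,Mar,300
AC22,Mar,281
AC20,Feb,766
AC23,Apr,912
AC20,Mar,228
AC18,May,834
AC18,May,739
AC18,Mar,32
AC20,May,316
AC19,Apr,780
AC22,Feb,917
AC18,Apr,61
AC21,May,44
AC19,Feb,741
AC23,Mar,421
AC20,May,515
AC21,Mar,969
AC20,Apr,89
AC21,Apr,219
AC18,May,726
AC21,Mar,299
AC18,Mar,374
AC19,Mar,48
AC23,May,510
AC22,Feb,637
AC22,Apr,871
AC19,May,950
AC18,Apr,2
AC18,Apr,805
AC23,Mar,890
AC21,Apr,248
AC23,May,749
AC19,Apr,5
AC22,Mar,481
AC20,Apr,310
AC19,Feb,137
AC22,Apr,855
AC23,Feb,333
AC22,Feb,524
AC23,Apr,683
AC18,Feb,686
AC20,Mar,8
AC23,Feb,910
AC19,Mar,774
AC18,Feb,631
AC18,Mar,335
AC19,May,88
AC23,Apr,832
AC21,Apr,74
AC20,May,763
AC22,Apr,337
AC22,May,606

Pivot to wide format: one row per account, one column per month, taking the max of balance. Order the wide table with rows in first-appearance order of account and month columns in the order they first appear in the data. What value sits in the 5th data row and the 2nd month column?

With rows in first-appearance order of account, row 5 is account=AC22. month columns in first-appearance order: Mar, May, Feb, Apr; column 2 is May.
Long rows with account=AC22, month=May: max(701, 924, 606) = 924.

924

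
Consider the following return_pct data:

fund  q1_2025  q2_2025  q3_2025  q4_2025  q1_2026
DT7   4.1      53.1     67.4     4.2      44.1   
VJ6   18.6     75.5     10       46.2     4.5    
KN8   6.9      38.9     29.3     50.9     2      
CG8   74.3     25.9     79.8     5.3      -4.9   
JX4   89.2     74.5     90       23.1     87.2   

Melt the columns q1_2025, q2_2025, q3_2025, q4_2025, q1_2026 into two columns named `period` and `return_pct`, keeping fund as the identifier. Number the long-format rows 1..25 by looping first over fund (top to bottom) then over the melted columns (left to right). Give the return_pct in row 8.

10

25 rows total (5 × 5). Row 8: index ⌊(8-1)/5⌋ = 1 into fund → VJ6; (8-1) mod 5 = 2 into the melted columns → q3_2025.
So row 8 is (VJ6, q3_2025, 10); return_pct = 10.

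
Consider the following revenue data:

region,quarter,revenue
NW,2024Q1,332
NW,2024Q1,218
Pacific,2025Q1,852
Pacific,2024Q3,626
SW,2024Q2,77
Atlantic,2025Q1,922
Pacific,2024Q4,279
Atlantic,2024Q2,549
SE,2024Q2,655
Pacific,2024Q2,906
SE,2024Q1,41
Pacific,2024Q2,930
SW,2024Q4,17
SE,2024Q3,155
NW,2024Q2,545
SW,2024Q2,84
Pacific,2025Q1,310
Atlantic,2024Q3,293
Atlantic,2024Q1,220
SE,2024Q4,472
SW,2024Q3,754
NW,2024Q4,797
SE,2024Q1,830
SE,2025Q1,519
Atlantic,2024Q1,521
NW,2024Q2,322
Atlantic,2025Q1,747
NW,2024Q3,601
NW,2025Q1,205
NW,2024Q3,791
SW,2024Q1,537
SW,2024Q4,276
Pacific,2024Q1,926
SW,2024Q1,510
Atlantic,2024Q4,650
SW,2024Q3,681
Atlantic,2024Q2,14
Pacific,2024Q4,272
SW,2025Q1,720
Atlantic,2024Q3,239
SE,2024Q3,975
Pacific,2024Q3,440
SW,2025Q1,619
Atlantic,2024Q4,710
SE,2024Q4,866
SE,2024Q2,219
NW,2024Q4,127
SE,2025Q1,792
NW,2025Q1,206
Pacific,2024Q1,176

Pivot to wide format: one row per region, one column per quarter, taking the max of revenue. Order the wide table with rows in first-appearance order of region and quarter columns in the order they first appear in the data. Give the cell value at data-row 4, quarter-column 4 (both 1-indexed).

With rows in first-appearance order of region, row 4 is region=Atlantic. quarter columns in first-appearance order: 2024Q1, 2025Q1, 2024Q3, 2024Q2, 2024Q4; column 4 is 2024Q2.
Long rows with region=Atlantic, quarter=2024Q2: max(549, 14) = 549.

549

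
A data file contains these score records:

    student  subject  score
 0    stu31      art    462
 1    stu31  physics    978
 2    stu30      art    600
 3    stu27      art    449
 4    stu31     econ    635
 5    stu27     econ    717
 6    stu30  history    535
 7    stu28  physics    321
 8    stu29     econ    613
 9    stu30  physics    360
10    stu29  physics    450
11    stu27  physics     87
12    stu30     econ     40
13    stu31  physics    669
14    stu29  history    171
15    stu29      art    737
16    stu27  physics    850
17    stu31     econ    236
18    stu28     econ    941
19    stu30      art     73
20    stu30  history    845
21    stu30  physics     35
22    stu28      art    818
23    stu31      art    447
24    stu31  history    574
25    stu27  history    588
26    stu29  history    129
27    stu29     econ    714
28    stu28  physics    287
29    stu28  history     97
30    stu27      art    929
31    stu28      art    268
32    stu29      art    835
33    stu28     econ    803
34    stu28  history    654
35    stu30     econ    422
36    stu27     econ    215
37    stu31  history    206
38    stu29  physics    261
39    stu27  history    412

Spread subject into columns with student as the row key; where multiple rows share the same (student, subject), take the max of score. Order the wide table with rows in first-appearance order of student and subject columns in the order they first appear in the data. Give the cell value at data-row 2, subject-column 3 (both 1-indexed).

422

With rows in first-appearance order of student, row 2 is student=stu30. subject columns in first-appearance order: art, physics, econ, history; column 3 is econ.
Long rows with student=stu30, subject=econ: max(40, 422) = 422.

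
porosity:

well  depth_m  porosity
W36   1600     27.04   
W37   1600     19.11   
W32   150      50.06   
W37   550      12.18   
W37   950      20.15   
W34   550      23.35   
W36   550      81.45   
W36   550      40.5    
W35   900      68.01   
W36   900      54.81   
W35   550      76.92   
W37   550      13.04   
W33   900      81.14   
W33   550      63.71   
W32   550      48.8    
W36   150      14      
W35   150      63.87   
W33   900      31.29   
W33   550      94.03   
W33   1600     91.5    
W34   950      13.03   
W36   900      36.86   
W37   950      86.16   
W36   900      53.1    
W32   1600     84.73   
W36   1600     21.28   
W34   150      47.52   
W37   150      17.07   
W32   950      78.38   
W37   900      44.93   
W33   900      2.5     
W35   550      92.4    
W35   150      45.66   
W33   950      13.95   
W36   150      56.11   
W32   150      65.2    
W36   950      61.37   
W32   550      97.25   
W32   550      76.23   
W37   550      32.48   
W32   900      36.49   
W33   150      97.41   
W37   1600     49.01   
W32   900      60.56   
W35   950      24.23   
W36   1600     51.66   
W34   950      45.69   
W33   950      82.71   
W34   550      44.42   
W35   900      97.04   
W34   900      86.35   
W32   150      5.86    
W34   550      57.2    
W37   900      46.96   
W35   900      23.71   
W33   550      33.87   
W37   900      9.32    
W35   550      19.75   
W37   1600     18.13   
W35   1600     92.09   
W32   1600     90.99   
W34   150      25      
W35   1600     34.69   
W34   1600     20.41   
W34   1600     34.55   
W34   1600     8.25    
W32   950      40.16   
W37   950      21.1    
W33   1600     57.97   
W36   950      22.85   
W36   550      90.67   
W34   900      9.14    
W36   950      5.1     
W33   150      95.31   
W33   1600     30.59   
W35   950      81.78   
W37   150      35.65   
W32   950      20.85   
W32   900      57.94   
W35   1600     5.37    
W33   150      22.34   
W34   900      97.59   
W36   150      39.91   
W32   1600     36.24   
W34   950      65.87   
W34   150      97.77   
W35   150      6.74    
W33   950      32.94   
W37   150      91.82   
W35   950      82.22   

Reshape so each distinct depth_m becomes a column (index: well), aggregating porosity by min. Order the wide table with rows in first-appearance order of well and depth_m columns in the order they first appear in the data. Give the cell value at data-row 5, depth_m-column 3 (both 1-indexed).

19.75

With rows in first-appearance order of well, row 5 is well=W35. depth_m columns in first-appearance order: 1600, 150, 550, 950, 900; column 3 is 550.
Long rows with well=W35, depth_m=550: min(76.92, 92.4, 19.75) = 19.75.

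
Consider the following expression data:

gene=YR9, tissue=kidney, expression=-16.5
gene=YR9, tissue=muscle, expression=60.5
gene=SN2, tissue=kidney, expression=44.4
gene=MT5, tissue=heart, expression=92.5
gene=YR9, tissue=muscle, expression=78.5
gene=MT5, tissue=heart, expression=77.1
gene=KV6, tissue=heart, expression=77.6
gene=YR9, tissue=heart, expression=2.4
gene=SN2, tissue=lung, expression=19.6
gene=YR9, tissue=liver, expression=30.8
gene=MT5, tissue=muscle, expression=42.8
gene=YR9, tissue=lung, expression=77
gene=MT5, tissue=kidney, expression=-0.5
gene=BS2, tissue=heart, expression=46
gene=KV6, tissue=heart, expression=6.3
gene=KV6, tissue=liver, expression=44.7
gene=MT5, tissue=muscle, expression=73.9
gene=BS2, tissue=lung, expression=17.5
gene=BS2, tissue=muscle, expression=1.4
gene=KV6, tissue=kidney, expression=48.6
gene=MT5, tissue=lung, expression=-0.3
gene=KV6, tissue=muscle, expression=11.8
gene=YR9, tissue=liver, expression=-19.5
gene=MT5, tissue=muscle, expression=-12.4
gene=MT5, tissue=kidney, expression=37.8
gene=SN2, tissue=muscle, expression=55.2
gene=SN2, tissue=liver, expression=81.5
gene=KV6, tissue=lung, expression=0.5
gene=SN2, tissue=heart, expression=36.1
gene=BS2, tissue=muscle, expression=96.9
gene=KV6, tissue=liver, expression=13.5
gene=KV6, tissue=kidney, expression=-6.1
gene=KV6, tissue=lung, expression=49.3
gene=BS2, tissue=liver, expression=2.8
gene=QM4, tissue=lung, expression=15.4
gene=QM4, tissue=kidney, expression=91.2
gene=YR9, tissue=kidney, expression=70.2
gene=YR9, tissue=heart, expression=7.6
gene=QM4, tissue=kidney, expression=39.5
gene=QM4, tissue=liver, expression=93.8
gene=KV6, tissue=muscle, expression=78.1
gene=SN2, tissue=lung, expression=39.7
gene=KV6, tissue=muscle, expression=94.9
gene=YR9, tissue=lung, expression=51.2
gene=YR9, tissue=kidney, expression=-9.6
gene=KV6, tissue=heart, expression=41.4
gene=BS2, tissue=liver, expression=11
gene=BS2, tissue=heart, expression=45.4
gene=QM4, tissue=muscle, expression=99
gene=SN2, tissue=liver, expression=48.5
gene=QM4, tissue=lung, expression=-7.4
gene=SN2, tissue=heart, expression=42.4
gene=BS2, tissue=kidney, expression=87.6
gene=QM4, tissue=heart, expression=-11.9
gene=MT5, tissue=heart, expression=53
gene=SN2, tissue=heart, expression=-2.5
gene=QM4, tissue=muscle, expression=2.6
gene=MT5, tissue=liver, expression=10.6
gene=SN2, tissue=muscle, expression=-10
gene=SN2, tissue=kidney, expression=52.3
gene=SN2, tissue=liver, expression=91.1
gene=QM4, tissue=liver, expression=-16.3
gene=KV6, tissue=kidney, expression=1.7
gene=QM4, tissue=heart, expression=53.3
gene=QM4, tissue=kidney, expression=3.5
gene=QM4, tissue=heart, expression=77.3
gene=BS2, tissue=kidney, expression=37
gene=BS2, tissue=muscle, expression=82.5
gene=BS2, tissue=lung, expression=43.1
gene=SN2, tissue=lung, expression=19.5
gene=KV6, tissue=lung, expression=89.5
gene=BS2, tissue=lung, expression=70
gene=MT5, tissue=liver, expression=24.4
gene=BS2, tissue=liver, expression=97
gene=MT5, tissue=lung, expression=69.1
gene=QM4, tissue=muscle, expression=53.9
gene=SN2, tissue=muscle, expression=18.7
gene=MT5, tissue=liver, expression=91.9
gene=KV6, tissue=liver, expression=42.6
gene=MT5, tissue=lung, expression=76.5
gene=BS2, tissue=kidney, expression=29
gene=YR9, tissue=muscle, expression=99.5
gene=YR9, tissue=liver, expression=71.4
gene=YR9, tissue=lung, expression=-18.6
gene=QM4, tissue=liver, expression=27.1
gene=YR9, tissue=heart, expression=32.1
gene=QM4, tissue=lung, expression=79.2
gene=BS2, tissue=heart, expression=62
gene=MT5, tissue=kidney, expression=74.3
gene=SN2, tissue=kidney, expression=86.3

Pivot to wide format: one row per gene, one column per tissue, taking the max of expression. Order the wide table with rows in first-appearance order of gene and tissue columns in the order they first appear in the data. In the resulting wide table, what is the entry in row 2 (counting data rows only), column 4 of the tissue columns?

39.7

With rows in first-appearance order of gene, row 2 is gene=SN2. tissue columns in first-appearance order: kidney, muscle, heart, lung, liver; column 4 is lung.
Long rows with gene=SN2, tissue=lung: max(19.6, 39.7, 19.5) = 39.7.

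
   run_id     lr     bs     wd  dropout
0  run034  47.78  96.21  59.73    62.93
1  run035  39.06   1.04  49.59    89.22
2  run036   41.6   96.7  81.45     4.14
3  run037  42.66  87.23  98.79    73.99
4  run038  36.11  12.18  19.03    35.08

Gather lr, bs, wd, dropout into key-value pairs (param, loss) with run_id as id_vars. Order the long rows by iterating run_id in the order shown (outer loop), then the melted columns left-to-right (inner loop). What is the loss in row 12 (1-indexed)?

4.14

20 rows total (5 × 4). Row 12: index ⌊(12-1)/4⌋ = 2 into run_id → run036; (12-1) mod 4 = 3 into the melted columns → dropout.
So row 12 is (run036, dropout, 4.14); loss = 4.14.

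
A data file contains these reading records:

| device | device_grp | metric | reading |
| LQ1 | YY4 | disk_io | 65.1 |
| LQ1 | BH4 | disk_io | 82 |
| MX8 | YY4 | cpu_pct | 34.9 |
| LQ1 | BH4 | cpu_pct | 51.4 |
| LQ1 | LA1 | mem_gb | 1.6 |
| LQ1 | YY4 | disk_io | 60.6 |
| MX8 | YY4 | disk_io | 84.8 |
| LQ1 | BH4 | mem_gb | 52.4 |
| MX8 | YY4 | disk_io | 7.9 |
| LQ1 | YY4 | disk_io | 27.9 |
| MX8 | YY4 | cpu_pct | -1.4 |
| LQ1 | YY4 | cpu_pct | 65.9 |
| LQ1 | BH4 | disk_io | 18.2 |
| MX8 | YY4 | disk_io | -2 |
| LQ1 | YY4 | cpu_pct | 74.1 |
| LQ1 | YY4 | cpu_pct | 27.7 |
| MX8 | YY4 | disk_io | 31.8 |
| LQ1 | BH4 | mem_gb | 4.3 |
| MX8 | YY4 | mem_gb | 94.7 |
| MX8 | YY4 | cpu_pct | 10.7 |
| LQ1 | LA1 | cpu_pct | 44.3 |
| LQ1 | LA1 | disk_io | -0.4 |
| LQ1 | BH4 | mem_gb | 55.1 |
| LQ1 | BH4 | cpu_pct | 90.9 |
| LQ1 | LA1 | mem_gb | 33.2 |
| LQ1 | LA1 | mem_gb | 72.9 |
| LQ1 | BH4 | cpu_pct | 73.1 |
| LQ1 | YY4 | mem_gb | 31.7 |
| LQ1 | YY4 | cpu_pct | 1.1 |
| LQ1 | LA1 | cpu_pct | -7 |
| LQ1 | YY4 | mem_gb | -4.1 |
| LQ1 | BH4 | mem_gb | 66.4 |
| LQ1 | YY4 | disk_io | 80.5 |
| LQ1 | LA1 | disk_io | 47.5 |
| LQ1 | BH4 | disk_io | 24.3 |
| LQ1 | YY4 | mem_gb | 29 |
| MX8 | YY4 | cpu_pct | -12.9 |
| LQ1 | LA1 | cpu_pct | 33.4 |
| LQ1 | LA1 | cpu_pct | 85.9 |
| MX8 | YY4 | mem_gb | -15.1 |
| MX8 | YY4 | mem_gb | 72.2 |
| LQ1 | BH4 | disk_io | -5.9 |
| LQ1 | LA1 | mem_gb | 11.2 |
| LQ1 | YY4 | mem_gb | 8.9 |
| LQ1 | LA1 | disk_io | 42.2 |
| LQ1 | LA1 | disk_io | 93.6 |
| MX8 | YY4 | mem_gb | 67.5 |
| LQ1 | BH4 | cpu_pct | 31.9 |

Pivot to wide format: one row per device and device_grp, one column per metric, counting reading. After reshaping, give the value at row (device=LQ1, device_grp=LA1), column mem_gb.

Rows with device=LQ1, device_grp=LA1 and metric=mem_gb: reading values are 1.6, 33.2, 72.9, 11.2.
4 rows match — count = 4.

4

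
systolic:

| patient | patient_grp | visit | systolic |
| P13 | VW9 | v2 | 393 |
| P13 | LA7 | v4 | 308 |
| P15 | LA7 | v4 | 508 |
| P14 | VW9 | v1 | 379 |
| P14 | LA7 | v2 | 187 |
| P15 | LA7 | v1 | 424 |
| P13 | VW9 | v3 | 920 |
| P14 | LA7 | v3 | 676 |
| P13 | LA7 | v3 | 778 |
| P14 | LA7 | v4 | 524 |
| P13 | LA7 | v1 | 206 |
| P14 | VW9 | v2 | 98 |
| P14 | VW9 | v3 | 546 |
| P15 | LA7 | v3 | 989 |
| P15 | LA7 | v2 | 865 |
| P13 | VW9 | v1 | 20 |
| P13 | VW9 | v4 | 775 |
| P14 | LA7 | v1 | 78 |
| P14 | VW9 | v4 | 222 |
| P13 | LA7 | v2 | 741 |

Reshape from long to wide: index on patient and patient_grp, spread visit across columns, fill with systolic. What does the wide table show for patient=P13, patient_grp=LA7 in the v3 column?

Wide layout: rows indexed by patient and patient_grp, columns are the 4 distinct visit values (v2, v4, v1, v3).
Cell (patient=P13, patient_grp=LA7, visit=v3) draws from the long row where patient=P13, patient_grp=LA7 and visit=v3, which has systolic=778.

778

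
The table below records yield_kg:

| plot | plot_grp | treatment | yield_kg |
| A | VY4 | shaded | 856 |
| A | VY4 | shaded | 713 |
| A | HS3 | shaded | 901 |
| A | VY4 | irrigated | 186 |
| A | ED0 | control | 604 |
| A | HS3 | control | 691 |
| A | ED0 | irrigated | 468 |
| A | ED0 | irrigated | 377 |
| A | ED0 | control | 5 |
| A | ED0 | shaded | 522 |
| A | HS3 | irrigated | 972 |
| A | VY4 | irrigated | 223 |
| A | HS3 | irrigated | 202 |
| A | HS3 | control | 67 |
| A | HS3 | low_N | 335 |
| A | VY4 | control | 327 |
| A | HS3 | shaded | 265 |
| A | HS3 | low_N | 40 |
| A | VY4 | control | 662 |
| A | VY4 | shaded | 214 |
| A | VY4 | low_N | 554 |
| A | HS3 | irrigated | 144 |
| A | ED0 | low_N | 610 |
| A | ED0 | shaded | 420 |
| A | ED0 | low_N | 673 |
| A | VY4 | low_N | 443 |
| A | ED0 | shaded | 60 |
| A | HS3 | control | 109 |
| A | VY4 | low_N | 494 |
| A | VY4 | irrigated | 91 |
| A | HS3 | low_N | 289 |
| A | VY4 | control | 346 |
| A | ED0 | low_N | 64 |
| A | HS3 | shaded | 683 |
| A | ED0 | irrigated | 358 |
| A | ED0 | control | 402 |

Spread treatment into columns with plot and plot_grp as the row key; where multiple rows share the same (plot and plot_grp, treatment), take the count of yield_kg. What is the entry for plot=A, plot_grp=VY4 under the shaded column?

Rows with plot=A, plot_grp=VY4 and treatment=shaded: yield_kg values are 856, 713, 214.
3 rows match — count = 3.

3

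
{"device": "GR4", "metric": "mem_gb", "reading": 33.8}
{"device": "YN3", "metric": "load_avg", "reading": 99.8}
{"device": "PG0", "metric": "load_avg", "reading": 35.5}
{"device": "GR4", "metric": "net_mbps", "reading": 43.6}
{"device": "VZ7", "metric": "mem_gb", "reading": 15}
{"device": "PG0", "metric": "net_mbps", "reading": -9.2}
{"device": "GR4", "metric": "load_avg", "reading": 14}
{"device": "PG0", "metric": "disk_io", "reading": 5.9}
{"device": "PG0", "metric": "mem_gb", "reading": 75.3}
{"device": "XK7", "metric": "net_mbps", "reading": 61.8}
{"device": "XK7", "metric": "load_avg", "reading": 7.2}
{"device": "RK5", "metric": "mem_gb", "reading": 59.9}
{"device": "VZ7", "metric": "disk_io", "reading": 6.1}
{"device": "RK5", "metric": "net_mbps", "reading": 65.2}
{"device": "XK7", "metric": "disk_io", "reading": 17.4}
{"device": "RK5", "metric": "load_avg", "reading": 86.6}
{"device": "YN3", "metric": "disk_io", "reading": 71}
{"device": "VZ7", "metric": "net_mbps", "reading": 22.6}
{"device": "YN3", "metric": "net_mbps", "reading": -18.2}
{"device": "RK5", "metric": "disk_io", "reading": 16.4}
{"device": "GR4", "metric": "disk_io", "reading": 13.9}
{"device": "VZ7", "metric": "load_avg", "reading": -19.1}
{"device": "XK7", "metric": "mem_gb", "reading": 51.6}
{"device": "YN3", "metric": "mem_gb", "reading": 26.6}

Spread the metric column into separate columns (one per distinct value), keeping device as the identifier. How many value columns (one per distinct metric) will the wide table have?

4

4 distinct metric values: net_mbps, load_avg, disk_io, mem_gb.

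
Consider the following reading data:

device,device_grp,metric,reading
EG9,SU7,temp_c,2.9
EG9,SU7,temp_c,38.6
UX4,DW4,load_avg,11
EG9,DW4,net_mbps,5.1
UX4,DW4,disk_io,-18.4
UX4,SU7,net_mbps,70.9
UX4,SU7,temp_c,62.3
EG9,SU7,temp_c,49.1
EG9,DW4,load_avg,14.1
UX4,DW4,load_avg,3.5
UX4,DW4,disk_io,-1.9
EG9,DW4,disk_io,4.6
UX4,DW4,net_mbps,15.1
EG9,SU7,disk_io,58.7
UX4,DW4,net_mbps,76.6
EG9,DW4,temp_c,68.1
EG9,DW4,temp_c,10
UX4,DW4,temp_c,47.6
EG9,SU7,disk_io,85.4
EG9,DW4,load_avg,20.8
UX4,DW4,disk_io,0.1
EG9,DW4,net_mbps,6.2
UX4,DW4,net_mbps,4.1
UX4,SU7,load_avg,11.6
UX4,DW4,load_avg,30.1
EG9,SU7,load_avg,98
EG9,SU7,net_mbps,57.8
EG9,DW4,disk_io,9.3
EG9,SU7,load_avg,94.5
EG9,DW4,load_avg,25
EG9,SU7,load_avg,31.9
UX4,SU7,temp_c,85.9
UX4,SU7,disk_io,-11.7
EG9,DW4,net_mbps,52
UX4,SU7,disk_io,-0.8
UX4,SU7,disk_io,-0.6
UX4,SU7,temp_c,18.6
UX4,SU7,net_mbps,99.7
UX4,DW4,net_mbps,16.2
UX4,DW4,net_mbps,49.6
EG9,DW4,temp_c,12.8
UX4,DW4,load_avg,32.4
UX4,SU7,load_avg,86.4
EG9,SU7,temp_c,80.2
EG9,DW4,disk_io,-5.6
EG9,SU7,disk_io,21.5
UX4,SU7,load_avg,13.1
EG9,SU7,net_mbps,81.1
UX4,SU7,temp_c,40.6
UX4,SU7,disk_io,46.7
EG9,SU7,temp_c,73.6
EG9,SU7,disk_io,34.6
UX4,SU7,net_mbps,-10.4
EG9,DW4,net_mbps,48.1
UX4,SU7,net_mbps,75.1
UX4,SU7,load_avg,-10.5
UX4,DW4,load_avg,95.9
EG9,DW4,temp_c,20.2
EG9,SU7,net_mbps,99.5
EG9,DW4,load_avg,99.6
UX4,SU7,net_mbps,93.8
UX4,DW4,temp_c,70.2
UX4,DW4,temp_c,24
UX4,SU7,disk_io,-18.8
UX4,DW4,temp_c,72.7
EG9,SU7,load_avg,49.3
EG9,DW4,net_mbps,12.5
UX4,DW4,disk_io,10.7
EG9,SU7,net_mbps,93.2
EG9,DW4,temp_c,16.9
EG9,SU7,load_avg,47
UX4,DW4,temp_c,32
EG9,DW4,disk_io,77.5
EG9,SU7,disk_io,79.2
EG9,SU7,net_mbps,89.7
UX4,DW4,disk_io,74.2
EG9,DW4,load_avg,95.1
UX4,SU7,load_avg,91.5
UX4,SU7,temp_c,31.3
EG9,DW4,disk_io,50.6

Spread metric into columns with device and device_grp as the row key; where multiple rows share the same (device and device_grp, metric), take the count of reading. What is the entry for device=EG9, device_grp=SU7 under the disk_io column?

5

Rows with device=EG9, device_grp=SU7 and metric=disk_io: reading values are 58.7, 85.4, 21.5, 34.6, 79.2.
5 rows match — count = 5.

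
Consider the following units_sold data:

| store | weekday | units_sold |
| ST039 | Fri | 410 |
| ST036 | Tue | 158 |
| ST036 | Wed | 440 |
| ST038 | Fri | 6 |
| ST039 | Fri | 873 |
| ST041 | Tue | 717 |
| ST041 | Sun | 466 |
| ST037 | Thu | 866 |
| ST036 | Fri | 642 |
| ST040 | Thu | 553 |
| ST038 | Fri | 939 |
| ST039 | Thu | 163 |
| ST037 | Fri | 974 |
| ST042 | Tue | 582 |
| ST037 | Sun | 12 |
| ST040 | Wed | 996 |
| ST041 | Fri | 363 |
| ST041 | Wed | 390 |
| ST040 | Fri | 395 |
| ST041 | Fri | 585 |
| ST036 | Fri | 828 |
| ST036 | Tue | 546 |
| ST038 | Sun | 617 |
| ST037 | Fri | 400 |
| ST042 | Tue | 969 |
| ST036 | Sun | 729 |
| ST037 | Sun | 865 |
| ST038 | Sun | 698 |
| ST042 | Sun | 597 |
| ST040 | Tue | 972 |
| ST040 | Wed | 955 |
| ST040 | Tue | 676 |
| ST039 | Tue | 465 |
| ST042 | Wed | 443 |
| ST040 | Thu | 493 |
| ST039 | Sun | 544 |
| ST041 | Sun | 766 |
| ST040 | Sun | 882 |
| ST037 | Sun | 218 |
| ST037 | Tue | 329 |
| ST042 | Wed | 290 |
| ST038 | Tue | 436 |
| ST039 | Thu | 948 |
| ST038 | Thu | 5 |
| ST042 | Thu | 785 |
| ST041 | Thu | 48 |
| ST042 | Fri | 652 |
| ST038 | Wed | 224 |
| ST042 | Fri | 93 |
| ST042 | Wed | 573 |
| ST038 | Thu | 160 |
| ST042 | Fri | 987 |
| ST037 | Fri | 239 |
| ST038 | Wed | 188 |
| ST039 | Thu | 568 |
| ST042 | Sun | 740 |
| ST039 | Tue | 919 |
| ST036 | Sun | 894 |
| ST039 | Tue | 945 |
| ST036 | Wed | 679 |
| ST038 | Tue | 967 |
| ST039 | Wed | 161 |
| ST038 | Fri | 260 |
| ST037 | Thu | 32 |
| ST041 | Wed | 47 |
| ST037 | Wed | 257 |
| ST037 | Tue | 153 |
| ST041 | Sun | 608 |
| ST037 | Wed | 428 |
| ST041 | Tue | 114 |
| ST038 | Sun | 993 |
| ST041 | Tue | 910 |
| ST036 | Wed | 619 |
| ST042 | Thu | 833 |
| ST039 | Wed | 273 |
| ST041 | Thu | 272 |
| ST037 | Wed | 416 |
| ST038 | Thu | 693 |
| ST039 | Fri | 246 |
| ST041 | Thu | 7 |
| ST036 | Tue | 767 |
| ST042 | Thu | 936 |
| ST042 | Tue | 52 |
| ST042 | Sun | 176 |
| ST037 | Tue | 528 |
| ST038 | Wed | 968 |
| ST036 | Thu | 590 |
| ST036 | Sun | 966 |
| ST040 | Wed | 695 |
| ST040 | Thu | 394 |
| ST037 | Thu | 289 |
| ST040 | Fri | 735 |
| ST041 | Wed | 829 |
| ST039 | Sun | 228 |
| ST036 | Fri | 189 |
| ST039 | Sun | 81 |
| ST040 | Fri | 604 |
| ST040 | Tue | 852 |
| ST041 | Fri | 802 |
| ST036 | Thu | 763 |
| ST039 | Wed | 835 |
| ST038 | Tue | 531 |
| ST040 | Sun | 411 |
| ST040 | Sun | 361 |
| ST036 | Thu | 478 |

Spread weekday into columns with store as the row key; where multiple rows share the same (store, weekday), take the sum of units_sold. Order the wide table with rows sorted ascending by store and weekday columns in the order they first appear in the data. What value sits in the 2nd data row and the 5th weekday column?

With rows sorted ascending by store, row 2 is store=ST037. weekday columns in first-appearance order: Fri, Tue, Wed, Sun, Thu; column 5 is Thu.
Long rows with store=ST037, weekday=Thu: 866 + 32 + 289 = 1187.

1187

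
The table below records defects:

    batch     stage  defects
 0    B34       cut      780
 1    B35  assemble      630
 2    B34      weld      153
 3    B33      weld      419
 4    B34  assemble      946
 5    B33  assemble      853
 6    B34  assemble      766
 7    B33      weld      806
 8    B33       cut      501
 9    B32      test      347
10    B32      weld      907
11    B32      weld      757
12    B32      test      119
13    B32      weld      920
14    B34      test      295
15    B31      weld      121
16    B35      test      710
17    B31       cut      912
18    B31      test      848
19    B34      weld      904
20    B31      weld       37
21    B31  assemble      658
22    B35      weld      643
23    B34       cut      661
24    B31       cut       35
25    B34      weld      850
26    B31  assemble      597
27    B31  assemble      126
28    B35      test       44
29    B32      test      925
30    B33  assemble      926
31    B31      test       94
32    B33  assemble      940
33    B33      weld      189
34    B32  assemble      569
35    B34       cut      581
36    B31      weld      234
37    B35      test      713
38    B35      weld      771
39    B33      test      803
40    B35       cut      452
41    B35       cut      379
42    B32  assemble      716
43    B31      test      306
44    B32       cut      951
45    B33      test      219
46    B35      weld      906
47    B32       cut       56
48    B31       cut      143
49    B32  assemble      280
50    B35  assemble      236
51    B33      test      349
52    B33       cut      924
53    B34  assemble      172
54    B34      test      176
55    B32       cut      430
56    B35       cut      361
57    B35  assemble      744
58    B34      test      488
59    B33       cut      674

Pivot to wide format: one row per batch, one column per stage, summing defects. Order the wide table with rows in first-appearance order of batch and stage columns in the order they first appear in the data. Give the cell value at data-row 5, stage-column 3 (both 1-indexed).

392

With rows in first-appearance order of batch, row 5 is batch=B31. stage columns in first-appearance order: cut, assemble, weld, test; column 3 is weld.
Long rows with batch=B31, stage=weld: 121 + 37 + 234 = 392.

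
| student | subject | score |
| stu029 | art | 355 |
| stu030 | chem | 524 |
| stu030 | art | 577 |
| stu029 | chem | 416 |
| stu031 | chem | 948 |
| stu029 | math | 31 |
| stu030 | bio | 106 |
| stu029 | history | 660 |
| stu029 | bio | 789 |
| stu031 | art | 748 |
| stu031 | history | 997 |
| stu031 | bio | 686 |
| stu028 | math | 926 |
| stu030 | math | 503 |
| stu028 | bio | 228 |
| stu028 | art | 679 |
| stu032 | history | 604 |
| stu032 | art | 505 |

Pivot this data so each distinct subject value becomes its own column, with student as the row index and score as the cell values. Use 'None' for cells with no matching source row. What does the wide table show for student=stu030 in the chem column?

The long row with student=stu030, subject=chem has score=524.

524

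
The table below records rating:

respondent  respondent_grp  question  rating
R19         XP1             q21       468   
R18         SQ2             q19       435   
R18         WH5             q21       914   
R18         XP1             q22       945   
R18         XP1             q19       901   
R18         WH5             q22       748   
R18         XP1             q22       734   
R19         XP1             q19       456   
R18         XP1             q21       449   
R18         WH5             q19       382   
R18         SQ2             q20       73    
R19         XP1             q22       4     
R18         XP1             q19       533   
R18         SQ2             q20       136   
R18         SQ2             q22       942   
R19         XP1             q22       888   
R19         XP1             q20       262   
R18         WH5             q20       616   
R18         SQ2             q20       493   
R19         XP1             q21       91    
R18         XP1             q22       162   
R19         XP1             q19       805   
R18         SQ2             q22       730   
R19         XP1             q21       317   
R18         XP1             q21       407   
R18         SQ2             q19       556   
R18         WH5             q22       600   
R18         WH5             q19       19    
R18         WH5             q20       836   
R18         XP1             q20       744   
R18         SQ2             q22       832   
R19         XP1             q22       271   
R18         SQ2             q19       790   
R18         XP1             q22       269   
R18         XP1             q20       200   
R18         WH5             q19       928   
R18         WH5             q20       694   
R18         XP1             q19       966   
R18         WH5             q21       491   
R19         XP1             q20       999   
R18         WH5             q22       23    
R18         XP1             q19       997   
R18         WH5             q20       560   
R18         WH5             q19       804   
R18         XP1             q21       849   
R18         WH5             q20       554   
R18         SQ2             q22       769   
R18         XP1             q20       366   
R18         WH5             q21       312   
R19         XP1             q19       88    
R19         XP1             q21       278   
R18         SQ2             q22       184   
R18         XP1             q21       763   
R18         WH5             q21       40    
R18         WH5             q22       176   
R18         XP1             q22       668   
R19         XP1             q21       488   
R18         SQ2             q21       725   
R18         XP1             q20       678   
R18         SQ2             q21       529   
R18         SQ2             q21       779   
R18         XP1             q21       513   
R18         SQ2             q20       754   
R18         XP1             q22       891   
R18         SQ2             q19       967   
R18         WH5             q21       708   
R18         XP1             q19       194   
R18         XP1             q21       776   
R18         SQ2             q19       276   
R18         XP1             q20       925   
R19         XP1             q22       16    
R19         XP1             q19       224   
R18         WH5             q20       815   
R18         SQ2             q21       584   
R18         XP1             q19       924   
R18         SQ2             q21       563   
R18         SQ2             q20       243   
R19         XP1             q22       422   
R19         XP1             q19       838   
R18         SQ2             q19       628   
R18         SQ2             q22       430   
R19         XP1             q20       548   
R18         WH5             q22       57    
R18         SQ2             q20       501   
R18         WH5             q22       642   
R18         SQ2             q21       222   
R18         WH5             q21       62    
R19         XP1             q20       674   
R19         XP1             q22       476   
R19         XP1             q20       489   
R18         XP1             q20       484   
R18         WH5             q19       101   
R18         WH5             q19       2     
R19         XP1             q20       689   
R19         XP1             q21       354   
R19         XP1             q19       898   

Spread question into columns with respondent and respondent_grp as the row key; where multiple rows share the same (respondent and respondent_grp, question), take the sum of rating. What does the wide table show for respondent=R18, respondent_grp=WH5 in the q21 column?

2527

Rows with respondent=R18, respondent_grp=WH5 and question=q21: rating values are 914, 491, 312, 40, 708, 62.
914 + 491 + 312 + 40 + 708 + 62 = 2527.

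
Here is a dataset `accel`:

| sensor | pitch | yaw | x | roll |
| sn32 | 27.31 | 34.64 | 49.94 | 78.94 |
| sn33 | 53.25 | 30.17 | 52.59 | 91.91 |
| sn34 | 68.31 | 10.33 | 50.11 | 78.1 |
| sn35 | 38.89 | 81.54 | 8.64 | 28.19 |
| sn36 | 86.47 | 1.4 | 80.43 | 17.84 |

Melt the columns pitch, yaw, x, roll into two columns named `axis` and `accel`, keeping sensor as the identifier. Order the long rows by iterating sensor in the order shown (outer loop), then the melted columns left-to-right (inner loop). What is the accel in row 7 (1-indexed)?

20 rows total (5 × 4). Row 7: index ⌊(7-1)/4⌋ = 1 into sensor → sn33; (7-1) mod 4 = 2 into the melted columns → x.
So row 7 is (sn33, x, 52.59); accel = 52.59.

52.59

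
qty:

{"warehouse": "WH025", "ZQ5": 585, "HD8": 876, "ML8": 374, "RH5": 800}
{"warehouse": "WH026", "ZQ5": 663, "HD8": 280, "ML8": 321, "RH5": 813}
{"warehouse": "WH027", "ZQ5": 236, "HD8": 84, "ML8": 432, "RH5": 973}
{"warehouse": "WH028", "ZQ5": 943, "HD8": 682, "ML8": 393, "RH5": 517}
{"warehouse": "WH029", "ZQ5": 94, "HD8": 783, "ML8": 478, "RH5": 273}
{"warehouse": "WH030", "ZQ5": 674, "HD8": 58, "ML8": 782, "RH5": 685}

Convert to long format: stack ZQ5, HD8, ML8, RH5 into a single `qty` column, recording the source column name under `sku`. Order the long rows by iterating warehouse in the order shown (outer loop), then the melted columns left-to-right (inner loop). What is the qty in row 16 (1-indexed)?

517

24 rows total (6 × 4). Row 16: index ⌊(16-1)/4⌋ = 3 into warehouse → WH028; (16-1) mod 4 = 3 into the melted columns → RH5.
So row 16 is (WH028, RH5, 517); qty = 517.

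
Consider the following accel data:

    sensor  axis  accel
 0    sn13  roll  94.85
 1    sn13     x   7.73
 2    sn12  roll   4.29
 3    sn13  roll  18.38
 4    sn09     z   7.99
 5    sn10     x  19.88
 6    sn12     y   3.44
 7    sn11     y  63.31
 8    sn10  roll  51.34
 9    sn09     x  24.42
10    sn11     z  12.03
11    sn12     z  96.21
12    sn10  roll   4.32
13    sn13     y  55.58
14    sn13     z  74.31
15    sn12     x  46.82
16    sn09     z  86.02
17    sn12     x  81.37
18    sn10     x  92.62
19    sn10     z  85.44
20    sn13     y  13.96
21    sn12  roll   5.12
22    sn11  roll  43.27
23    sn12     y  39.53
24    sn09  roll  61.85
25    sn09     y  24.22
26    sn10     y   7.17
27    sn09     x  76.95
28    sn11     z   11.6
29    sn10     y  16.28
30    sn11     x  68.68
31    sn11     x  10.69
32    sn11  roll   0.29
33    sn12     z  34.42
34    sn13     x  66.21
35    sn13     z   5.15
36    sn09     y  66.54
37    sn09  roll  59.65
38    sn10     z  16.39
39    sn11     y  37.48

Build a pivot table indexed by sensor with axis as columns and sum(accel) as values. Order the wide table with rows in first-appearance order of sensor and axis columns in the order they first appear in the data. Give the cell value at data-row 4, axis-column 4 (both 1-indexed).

23.45

With rows in first-appearance order of sensor, row 4 is sensor=sn10. axis columns in first-appearance order: roll, x, z, y; column 4 is y.
Long rows with sensor=sn10, axis=y: 7.17 + 16.28 = 23.45.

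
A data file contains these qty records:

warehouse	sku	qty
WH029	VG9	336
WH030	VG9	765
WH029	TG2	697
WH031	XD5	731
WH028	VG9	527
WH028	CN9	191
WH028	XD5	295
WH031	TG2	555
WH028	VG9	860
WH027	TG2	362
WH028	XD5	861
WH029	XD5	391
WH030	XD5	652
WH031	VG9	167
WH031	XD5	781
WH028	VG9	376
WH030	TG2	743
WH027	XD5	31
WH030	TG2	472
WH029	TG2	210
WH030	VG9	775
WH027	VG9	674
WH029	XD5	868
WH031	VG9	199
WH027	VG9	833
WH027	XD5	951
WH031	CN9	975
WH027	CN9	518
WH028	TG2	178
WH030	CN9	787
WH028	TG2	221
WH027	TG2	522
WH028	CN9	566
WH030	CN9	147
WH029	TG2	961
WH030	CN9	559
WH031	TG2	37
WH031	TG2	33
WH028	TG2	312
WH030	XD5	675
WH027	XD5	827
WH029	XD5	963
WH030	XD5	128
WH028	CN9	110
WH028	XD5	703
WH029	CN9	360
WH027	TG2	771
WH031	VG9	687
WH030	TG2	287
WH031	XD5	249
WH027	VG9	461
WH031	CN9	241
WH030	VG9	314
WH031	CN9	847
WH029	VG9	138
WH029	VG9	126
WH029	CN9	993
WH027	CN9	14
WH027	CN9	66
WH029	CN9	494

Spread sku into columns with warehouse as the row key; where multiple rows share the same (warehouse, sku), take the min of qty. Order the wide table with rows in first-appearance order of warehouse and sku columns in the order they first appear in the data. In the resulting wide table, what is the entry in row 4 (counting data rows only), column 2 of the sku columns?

178

With rows in first-appearance order of warehouse, row 4 is warehouse=WH028. sku columns in first-appearance order: VG9, TG2, XD5, CN9; column 2 is TG2.
Long rows with warehouse=WH028, sku=TG2: min(178, 221, 312) = 178.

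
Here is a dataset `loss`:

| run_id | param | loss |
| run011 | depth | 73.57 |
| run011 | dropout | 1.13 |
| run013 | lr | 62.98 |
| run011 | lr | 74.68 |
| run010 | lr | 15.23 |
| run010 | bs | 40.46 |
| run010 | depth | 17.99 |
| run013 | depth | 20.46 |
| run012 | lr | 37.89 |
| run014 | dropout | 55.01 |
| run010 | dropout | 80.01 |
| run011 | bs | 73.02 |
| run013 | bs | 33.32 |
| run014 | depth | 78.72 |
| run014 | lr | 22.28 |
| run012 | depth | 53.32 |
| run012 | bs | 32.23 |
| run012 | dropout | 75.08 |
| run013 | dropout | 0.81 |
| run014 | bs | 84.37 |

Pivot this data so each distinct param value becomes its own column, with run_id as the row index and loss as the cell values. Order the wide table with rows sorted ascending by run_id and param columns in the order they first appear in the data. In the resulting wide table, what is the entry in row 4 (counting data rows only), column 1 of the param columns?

20.46

With rows sorted ascending by run_id, row 4 is run_id=run013. param columns in first-appearance order: depth, dropout, lr, bs; column 1 is depth.
Long rows with run_id=run013, param=depth: loss = 20.46.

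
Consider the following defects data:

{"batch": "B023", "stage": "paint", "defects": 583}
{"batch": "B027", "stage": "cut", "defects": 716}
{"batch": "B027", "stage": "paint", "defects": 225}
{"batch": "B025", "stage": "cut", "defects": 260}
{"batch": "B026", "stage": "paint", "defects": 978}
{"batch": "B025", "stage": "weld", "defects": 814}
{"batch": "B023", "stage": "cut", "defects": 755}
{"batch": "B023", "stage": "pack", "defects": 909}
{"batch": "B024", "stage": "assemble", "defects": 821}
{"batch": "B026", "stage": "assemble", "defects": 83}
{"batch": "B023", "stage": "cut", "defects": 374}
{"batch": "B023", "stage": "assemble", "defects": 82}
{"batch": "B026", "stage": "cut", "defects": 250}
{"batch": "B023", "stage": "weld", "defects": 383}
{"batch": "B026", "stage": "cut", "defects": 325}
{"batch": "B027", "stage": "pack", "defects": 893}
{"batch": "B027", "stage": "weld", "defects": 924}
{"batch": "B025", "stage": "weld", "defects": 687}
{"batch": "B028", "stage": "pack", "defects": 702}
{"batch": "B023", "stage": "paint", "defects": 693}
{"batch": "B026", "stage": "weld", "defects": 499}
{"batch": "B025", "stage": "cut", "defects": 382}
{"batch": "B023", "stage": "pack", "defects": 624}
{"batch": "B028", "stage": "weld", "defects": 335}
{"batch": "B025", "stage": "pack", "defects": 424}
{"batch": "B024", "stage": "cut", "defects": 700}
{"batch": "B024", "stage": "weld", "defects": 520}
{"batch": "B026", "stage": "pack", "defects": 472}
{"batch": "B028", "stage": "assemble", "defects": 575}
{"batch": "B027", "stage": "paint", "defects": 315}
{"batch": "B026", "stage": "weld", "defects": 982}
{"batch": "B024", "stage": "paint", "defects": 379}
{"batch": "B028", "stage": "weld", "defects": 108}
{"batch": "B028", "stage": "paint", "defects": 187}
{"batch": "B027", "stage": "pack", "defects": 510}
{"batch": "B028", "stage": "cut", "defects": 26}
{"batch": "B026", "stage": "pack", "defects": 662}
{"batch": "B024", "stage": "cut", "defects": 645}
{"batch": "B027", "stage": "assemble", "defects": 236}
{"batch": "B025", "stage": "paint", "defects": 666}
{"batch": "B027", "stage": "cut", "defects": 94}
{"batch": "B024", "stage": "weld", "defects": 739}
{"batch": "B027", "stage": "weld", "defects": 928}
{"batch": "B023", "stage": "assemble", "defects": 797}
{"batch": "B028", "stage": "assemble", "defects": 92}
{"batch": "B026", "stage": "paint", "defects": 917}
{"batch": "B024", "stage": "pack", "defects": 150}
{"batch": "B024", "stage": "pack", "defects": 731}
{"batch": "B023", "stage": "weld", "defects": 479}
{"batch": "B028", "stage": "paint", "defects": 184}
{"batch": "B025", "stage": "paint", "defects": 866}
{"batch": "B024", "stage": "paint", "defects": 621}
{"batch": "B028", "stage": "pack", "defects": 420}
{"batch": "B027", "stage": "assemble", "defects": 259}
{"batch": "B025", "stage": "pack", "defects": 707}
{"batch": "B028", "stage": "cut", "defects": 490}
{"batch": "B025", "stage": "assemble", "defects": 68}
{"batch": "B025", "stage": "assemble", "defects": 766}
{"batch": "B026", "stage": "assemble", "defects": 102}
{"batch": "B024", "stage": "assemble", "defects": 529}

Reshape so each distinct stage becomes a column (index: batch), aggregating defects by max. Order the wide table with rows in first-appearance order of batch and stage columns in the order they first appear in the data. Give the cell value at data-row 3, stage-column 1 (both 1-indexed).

866

With rows in first-appearance order of batch, row 3 is batch=B025. stage columns in first-appearance order: paint, cut, weld, pack, assemble; column 1 is paint.
Long rows with batch=B025, stage=paint: max(666, 866) = 866.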